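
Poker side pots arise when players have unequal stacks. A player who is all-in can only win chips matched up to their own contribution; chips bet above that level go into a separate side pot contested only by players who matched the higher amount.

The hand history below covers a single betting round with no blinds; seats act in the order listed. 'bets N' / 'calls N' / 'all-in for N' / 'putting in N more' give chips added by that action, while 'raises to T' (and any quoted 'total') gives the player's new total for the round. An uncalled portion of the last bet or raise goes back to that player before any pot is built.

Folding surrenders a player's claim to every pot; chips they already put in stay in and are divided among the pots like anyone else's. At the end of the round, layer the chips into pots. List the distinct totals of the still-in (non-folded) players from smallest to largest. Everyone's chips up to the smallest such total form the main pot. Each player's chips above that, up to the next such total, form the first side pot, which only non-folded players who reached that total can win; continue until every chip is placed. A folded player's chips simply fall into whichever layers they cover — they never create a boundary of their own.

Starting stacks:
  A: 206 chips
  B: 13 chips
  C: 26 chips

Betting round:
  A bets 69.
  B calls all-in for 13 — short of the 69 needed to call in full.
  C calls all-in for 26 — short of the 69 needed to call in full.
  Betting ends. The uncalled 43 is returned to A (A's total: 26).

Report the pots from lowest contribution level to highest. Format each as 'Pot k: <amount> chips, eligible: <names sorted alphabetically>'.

Contributions (after 43 returned to A): A=26, B=13, C=26
Pot levels (distinct totals of non-folded players): 13, 26
Layer 1-13: 13 each from A, B, C = 13*3 = 39 chips; eligible A, B, C
Layer 14-26: 13 each from A, C = 13*2 = 26 chips; eligible A, C

Pot 1: 39 chips, eligible: A, B, C
Pot 2: 26 chips, eligible: A, C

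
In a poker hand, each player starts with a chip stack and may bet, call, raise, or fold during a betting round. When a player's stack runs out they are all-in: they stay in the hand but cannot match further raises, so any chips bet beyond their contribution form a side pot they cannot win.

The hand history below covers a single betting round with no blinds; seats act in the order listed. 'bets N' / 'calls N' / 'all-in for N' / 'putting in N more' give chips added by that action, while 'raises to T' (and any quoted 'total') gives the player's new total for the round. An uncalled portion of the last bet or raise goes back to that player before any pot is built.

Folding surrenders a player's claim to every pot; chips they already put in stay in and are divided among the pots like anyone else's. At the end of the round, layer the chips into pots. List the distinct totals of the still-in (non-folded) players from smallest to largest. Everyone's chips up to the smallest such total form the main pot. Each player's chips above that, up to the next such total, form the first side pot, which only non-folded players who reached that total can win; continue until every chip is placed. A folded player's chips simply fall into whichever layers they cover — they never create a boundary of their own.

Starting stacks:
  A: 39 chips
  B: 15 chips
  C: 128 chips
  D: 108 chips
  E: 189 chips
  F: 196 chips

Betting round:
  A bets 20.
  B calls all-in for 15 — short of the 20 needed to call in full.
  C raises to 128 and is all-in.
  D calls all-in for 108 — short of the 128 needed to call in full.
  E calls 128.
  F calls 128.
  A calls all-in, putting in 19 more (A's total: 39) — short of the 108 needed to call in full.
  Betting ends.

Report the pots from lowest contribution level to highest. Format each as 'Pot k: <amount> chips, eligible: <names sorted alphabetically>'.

Pot 1: 90 chips, eligible: A, B, C, D, E, F
Pot 2: 120 chips, eligible: A, C, D, E, F
Pot 3: 276 chips, eligible: C, D, E, F
Pot 4: 60 chips, eligible: C, E, F

Derivation:
Contributions: A=39, B=15, C=128, D=108, E=128, F=128
Pot levels (distinct totals of non-folded players): 15, 39, 108, 128
Layer 1-15: 15 each from A, B, C, D, E, F = 15*6 = 90 chips; eligible A, B, C, D, E, F
Layer 16-39: 24 each from A, C, D, E, F = 24*5 = 120 chips; eligible A, C, D, E, F
Layer 40-108: 69 each from C, D, E, F = 69*4 = 276 chips; eligible C, D, E, F
Layer 109-128: 20 each from C, E, F = 20*3 = 60 chips; eligible C, E, F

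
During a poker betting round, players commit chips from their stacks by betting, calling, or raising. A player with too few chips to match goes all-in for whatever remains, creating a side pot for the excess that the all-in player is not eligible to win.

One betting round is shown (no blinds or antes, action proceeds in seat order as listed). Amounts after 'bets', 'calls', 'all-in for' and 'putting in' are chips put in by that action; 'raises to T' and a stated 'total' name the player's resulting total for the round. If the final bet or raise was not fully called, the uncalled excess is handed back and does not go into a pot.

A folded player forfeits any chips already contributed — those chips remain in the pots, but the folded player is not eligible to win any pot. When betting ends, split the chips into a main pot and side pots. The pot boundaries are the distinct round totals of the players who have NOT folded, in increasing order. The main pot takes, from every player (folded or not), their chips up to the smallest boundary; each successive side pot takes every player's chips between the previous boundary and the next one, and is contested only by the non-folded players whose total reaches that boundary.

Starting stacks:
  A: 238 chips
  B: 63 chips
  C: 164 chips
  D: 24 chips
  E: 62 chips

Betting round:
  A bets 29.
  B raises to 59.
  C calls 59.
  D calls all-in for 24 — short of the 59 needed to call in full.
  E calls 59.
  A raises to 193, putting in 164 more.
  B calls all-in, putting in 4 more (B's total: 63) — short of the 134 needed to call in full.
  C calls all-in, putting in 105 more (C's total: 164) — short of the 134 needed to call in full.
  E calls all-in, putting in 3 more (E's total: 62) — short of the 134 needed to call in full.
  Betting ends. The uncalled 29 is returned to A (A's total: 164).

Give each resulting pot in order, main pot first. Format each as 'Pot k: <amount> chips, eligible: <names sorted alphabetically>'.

Pot 1: 120 chips, eligible: A, B, C, D, E
Pot 2: 152 chips, eligible: A, B, C, E
Pot 3: 3 chips, eligible: A, B, C
Pot 4: 202 chips, eligible: A, C

Derivation:
Contributions (after 29 returned to A): A=164, B=63, C=164, D=24, E=62
Pot levels (distinct totals of non-folded players): 24, 62, 63, 164
Layer 1-24: 24 each from A, B, C, D, E = 24*5 = 120 chips; eligible A, B, C, D, E
Layer 25-62: 38 each from A, B, C, E = 38*4 = 152 chips; eligible A, B, C, E
Layer 63-63: 1 each from A, B, C = 1*3 = 3 chips; eligible A, B, C
Layer 64-164: 101 each from A, C = 101*2 = 202 chips; eligible A, C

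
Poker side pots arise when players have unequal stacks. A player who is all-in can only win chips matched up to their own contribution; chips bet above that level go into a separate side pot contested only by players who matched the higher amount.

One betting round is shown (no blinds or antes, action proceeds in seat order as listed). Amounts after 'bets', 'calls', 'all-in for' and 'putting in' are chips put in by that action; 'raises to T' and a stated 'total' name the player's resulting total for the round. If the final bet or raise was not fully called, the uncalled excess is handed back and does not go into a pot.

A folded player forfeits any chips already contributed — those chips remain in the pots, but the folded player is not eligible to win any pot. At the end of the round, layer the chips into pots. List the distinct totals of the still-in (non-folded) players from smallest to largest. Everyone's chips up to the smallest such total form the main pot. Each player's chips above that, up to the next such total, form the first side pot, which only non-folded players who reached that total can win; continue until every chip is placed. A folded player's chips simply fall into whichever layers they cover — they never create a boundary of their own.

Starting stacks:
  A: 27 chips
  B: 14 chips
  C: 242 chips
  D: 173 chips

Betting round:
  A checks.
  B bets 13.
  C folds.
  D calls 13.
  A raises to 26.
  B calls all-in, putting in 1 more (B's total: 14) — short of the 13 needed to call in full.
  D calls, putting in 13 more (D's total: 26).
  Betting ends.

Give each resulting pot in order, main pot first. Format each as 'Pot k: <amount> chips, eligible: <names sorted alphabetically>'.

Contributions: A=26, B=14, D=26
Folded: C
Pot levels (distinct totals of non-folded players): 14, 26
Layer 1-14: 14 each from A, B, D = 14*3 = 42 chips; eligible A, B, D
Layer 15-26: 12 each from A, D = 12*2 = 24 chips; eligible A, D

Pot 1: 42 chips, eligible: A, B, D
Pot 2: 24 chips, eligible: A, D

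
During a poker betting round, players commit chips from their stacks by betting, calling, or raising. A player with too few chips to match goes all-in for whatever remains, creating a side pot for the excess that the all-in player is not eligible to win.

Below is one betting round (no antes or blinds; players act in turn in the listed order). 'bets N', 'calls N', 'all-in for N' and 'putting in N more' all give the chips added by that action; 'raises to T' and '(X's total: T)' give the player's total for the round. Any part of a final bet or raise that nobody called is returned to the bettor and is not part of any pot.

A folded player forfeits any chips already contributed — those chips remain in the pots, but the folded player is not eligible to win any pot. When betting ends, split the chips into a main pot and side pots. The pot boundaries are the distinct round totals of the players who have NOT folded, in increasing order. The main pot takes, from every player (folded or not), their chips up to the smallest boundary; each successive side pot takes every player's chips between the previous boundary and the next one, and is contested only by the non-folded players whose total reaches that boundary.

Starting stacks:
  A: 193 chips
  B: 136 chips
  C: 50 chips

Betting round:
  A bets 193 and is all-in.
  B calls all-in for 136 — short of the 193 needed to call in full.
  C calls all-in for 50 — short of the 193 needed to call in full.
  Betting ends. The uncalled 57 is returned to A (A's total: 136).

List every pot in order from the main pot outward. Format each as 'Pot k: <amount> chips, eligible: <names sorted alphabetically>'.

Contributions (after 57 returned to A): A=136, B=136, C=50
Pot levels (distinct totals of non-folded players): 50, 136
Layer 1-50: 50 each from A, B, C = 50*3 = 150 chips; eligible A, B, C
Layer 51-136: 86 each from A, B = 86*2 = 172 chips; eligible A, B

Pot 1: 150 chips, eligible: A, B, C
Pot 2: 172 chips, eligible: A, B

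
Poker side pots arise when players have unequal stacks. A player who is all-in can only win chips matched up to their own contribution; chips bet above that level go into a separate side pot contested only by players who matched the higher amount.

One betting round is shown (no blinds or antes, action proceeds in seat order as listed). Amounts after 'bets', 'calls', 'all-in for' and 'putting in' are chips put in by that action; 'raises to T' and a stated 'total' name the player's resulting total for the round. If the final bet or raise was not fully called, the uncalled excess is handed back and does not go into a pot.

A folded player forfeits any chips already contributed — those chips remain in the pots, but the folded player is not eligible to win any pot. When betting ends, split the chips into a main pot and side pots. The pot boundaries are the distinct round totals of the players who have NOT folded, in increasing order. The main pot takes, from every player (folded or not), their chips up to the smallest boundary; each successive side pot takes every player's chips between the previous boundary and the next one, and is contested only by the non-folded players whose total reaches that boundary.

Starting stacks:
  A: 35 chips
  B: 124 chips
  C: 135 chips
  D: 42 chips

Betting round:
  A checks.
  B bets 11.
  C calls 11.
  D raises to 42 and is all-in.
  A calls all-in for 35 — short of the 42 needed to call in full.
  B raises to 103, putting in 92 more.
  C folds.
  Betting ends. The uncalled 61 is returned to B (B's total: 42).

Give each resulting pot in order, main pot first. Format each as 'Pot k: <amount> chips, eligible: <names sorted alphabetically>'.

Contributions (after 61 returned to B): A=35, B=42, C=11, D=42
Folded: C
Pot levels (distinct totals of non-folded players): 35, 42
Layer 1-35: A 35 + B 35 + C 11 + D 35 = 116 chips; eligible A, B, D
Layer 36-42: 7 each from B, D = 7*2 = 14 chips; eligible B, D

Pot 1: 116 chips, eligible: A, B, D
Pot 2: 14 chips, eligible: B, D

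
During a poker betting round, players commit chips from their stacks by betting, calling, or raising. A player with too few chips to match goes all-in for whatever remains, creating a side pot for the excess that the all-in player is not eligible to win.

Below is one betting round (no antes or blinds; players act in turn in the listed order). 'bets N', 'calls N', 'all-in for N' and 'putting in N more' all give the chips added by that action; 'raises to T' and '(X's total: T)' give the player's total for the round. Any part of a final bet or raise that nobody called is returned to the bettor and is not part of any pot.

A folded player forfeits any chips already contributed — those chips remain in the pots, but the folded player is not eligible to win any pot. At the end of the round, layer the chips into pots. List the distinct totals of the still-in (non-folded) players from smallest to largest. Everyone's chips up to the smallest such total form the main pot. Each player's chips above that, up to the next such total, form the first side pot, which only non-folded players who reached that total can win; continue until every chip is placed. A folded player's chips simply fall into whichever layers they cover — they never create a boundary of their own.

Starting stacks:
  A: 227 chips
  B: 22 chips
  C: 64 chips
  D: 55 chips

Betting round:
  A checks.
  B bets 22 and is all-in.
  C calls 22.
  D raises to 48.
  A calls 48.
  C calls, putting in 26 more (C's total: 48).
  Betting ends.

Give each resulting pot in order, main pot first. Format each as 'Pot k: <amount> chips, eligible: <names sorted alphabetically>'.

Pot 1: 88 chips, eligible: A, B, C, D
Pot 2: 78 chips, eligible: A, C, D

Derivation:
Contributions: A=48, B=22, C=48, D=48
Pot levels (distinct totals of non-folded players): 22, 48
Layer 1-22: 22 each from A, B, C, D = 22*4 = 88 chips; eligible A, B, C, D
Layer 23-48: 26 each from A, C, D = 26*3 = 78 chips; eligible A, C, D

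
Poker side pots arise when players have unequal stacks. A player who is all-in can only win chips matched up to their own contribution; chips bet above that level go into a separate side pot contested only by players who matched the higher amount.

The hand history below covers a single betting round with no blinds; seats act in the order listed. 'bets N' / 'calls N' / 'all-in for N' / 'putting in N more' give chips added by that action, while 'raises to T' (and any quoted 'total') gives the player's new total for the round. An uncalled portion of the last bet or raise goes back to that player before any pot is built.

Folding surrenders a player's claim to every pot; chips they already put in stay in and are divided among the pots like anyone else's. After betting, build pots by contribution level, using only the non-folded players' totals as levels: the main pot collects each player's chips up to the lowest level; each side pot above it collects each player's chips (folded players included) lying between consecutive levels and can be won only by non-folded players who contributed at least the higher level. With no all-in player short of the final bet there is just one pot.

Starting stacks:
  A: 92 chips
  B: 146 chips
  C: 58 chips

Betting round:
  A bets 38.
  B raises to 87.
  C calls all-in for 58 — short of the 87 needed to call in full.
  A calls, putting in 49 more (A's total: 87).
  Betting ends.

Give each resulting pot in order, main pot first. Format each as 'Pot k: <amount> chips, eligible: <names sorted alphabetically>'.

Contributions: A=87, B=87, C=58
Pot levels (distinct totals of non-folded players): 58, 87
Layer 1-58: 58 each from A, B, C = 58*3 = 174 chips; eligible A, B, C
Layer 59-87: 29 each from A, B = 29*2 = 58 chips; eligible A, B

Pot 1: 174 chips, eligible: A, B, C
Pot 2: 58 chips, eligible: A, B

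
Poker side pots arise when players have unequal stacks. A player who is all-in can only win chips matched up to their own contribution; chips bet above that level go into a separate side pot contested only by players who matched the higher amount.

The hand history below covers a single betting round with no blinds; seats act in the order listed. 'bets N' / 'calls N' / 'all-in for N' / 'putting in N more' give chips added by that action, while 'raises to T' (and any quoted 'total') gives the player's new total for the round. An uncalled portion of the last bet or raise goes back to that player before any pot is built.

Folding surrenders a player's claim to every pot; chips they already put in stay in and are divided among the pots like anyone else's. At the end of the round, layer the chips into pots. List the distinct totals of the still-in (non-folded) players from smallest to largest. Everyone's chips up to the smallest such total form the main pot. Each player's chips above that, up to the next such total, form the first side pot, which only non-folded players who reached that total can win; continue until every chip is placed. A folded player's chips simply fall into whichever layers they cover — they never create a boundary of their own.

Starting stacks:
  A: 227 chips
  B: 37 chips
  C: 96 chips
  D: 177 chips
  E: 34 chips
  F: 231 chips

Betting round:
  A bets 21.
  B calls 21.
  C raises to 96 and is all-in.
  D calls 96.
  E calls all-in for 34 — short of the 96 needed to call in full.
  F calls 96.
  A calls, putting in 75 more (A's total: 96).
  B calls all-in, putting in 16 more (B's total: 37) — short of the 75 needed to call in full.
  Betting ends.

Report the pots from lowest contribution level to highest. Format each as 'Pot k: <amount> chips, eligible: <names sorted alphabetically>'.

Pot 1: 204 chips, eligible: A, B, C, D, E, F
Pot 2: 15 chips, eligible: A, B, C, D, F
Pot 3: 236 chips, eligible: A, C, D, F

Derivation:
Contributions: A=96, B=37, C=96, D=96, E=34, F=96
Pot levels (distinct totals of non-folded players): 34, 37, 96
Layer 1-34: 34 each from A, B, C, D, E, F = 34*6 = 204 chips; eligible A, B, C, D, E, F
Layer 35-37: 3 each from A, B, C, D, F = 3*5 = 15 chips; eligible A, B, C, D, F
Layer 38-96: 59 each from A, C, D, F = 59*4 = 236 chips; eligible A, C, D, F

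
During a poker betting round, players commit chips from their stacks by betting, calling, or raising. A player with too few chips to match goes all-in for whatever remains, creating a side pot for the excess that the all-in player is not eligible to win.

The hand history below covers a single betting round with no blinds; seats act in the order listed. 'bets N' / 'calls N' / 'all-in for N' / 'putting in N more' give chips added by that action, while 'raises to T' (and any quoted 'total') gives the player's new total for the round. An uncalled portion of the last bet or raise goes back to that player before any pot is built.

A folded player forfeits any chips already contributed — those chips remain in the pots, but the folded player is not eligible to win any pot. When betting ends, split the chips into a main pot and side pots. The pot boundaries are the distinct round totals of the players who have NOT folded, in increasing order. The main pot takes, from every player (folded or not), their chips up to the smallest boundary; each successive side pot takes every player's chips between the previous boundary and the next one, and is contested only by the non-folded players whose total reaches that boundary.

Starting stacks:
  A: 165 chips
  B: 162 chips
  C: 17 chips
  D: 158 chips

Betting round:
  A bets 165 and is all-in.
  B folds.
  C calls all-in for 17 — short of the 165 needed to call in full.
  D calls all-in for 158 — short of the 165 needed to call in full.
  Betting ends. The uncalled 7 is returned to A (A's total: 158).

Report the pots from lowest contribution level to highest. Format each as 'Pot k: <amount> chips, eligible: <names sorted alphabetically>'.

Pot 1: 51 chips, eligible: A, C, D
Pot 2: 282 chips, eligible: A, D

Derivation:
Contributions (after 7 returned to A): A=158, C=17, D=158
Folded: B
Pot levels (distinct totals of non-folded players): 17, 158
Layer 1-17: 17 each from A, C, D = 17*3 = 51 chips; eligible A, C, D
Layer 18-158: 141 each from A, D = 141*2 = 282 chips; eligible A, D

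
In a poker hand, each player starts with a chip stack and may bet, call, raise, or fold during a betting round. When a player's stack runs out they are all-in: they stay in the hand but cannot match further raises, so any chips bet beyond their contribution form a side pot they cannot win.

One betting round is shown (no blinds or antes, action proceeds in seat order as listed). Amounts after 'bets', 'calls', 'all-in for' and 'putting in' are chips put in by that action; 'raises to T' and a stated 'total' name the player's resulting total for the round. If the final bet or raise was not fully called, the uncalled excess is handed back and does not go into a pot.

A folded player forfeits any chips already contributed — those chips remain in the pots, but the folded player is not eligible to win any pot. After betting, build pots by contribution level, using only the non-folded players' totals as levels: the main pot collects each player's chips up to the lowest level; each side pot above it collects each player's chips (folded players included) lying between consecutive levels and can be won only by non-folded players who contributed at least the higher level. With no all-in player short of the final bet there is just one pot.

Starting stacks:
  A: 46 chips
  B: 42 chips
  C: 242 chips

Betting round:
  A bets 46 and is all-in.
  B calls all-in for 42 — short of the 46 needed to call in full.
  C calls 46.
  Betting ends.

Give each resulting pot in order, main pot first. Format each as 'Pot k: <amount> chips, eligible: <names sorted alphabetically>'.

Pot 1: 126 chips, eligible: A, B, C
Pot 2: 8 chips, eligible: A, C

Derivation:
Contributions: A=46, B=42, C=46
Pot levels (distinct totals of non-folded players): 42, 46
Layer 1-42: 42 each from A, B, C = 42*3 = 126 chips; eligible A, B, C
Layer 43-46: 4 each from A, C = 4*2 = 8 chips; eligible A, C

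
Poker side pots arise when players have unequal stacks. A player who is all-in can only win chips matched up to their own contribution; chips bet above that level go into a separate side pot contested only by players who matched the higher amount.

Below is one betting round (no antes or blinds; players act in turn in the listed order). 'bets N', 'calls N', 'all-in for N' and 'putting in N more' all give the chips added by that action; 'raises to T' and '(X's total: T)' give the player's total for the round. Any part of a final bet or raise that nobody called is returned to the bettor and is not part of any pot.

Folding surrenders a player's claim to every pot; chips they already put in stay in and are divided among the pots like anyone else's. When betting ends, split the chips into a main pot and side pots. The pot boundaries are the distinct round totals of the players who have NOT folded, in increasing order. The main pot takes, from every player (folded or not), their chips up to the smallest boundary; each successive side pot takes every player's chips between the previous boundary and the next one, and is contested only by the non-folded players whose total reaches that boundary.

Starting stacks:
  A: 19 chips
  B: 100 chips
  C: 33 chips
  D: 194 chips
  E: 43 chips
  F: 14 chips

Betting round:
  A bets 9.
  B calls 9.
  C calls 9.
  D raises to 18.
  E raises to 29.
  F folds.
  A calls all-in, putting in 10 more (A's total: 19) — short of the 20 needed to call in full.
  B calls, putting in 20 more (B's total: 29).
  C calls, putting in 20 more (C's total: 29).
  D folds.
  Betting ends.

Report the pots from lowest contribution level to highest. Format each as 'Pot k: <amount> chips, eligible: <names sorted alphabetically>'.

Pot 1: 94 chips, eligible: A, B, C, E
Pot 2: 30 chips, eligible: B, C, E

Derivation:
Contributions: A=19, B=29, C=29, D=18, E=29
Folded: D, F
Pot levels (distinct totals of non-folded players): 19, 29
Layer 1-19: A 19 + B 19 + C 19 + D 18 + E 19 = 94 chips; eligible A, B, C, E
Layer 20-29: 10 each from B, C, E = 10*3 = 30 chips; eligible B, C, E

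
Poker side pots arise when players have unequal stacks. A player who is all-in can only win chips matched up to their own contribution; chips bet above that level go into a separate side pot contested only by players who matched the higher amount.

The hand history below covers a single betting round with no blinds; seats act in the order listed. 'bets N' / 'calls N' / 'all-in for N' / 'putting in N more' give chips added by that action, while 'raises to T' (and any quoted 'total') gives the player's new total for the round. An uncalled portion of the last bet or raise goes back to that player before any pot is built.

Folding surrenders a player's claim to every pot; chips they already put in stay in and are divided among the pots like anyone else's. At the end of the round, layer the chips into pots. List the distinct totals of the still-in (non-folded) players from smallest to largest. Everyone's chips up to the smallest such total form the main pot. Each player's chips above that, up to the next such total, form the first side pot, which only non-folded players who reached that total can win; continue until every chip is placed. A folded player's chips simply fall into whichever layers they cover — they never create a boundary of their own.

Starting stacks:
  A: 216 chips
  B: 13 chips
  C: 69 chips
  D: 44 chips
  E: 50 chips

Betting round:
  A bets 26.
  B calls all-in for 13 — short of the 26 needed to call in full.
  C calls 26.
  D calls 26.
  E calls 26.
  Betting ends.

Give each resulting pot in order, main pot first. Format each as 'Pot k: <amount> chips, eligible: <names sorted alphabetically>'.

Pot 1: 65 chips, eligible: A, B, C, D, E
Pot 2: 52 chips, eligible: A, C, D, E

Derivation:
Contributions: A=26, B=13, C=26, D=26, E=26
Pot levels (distinct totals of non-folded players): 13, 26
Layer 1-13: 13 each from A, B, C, D, E = 13*5 = 65 chips; eligible A, B, C, D, E
Layer 14-26: 13 each from A, C, D, E = 13*4 = 52 chips; eligible A, C, D, E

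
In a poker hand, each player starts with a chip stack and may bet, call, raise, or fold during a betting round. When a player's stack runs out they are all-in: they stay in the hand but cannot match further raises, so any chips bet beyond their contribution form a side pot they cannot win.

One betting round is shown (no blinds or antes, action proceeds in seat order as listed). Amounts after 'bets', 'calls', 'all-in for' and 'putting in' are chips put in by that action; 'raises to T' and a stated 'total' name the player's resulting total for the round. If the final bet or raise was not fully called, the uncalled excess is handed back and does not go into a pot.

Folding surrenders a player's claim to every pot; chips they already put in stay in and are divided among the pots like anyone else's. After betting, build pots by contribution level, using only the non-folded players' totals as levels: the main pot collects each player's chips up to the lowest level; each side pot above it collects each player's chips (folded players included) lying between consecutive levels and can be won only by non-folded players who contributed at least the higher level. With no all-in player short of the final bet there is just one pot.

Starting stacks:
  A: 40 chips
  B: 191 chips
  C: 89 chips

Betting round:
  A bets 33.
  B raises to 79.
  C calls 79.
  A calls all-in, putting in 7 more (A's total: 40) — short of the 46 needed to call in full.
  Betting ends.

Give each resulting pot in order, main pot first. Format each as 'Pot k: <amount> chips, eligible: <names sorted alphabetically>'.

Pot 1: 120 chips, eligible: A, B, C
Pot 2: 78 chips, eligible: B, C

Derivation:
Contributions: A=40, B=79, C=79
Pot levels (distinct totals of non-folded players): 40, 79
Layer 1-40: 40 each from A, B, C = 40*3 = 120 chips; eligible A, B, C
Layer 41-79: 39 each from B, C = 39*2 = 78 chips; eligible B, C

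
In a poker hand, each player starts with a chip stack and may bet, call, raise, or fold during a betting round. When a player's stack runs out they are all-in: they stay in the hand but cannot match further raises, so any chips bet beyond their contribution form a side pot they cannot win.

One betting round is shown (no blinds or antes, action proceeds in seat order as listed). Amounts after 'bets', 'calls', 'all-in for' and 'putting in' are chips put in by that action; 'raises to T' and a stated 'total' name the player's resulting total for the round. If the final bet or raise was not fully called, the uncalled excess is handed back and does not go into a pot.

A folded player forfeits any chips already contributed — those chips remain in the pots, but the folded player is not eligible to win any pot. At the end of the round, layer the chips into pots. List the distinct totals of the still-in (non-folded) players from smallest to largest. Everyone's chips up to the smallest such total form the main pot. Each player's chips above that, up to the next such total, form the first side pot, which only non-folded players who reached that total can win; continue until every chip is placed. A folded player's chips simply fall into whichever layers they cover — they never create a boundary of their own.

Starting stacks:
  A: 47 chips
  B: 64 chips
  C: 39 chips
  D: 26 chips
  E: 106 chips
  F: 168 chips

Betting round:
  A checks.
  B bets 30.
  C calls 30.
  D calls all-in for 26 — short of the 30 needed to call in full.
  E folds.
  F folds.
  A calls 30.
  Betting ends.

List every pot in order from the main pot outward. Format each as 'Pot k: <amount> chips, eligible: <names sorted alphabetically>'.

Pot 1: 104 chips, eligible: A, B, C, D
Pot 2: 12 chips, eligible: A, B, C

Derivation:
Contributions: A=30, B=30, C=30, D=26
Folded: E, F
Pot levels (distinct totals of non-folded players): 26, 30
Layer 1-26: 26 each from A, B, C, D = 26*4 = 104 chips; eligible A, B, C, D
Layer 27-30: 4 each from A, B, C = 4*3 = 12 chips; eligible A, B, C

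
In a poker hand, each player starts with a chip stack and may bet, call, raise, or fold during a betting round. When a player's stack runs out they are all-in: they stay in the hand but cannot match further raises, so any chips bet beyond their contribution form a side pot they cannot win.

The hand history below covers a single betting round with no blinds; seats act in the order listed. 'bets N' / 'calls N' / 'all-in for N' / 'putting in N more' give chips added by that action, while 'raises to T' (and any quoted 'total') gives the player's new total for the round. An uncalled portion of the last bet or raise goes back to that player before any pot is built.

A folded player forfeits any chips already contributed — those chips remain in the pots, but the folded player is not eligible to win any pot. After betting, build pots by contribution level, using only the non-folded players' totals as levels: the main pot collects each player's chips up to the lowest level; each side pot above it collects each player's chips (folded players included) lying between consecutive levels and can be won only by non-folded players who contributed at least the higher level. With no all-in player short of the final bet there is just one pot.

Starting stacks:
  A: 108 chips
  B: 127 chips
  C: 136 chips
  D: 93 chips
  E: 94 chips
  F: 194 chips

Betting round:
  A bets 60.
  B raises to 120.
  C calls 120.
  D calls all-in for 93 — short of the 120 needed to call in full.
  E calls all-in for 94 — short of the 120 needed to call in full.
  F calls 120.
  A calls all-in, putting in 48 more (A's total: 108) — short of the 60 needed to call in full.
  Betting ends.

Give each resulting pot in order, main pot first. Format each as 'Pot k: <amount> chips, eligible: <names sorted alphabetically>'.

Contributions: A=108, B=120, C=120, D=93, E=94, F=120
Pot levels (distinct totals of non-folded players): 93, 94, 108, 120
Layer 1-93: 93 each from A, B, C, D, E, F = 93*6 = 558 chips; eligible A, B, C, D, E, F
Layer 94-94: 1 each from A, B, C, E, F = 1*5 = 5 chips; eligible A, B, C, E, F
Layer 95-108: 14 each from A, B, C, F = 14*4 = 56 chips; eligible A, B, C, F
Layer 109-120: 12 each from B, C, F = 12*3 = 36 chips; eligible B, C, F

Pot 1: 558 chips, eligible: A, B, C, D, E, F
Pot 2: 5 chips, eligible: A, B, C, E, F
Pot 3: 56 chips, eligible: A, B, C, F
Pot 4: 36 chips, eligible: B, C, F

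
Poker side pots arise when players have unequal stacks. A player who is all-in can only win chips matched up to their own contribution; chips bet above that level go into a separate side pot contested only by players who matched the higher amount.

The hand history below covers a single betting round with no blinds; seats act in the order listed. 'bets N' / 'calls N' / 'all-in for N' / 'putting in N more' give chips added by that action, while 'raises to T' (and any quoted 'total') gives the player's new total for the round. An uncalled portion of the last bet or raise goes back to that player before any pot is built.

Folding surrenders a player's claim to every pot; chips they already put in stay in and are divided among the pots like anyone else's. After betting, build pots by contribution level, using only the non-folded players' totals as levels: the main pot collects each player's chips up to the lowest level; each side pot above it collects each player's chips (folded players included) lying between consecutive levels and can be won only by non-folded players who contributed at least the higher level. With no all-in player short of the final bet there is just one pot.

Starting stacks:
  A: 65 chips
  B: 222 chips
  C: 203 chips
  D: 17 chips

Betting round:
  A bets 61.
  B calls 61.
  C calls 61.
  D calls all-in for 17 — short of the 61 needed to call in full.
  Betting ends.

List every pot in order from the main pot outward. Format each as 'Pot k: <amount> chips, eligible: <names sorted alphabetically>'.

Contributions: A=61, B=61, C=61, D=17
Pot levels (distinct totals of non-folded players): 17, 61
Layer 1-17: 17 each from A, B, C, D = 17*4 = 68 chips; eligible A, B, C, D
Layer 18-61: 44 each from A, B, C = 44*3 = 132 chips; eligible A, B, C

Pot 1: 68 chips, eligible: A, B, C, D
Pot 2: 132 chips, eligible: A, B, C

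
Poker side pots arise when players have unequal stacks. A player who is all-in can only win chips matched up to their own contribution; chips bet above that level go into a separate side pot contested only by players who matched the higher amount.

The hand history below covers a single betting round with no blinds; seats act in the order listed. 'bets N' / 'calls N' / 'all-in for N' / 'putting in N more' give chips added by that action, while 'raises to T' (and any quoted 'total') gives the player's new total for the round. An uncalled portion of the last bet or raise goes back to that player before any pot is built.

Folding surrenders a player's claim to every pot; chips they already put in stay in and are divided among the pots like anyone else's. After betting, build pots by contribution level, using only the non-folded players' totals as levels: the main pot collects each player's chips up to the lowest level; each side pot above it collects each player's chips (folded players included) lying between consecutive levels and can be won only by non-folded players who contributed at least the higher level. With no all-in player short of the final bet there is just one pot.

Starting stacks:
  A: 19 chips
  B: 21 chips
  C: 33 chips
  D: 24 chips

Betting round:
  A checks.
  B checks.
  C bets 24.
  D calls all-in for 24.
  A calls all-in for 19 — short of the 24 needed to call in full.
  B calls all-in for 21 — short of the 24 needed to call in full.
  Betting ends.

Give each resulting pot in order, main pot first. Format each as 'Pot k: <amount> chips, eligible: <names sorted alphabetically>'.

Contributions: A=19, B=21, C=24, D=24
Pot levels (distinct totals of non-folded players): 19, 21, 24
Layer 1-19: 19 each from A, B, C, D = 19*4 = 76 chips; eligible A, B, C, D
Layer 20-21: 2 each from B, C, D = 2*3 = 6 chips; eligible B, C, D
Layer 22-24: 3 each from C, D = 3*2 = 6 chips; eligible C, D

Pot 1: 76 chips, eligible: A, B, C, D
Pot 2: 6 chips, eligible: B, C, D
Pot 3: 6 chips, eligible: C, D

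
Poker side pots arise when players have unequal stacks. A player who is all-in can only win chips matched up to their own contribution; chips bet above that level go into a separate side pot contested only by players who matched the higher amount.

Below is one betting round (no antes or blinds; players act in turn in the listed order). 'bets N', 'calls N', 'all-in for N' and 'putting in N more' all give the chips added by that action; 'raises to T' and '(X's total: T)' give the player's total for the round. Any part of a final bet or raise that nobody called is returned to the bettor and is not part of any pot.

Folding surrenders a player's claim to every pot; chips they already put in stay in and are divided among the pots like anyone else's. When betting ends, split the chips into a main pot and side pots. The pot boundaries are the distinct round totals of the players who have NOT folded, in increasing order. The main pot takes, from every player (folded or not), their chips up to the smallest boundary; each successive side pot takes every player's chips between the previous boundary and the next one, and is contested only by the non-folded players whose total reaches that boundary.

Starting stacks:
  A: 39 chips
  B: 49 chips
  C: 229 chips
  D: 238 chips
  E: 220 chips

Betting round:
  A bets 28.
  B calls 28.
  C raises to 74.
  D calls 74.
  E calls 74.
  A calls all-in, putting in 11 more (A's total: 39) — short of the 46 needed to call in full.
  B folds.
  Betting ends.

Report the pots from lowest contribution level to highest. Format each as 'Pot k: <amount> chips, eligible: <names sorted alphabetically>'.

Contributions: A=39, B=28, C=74, D=74, E=74
Folded: B
Pot levels (distinct totals of non-folded players): 39, 74
Layer 1-39: A 39 + B 28 + C 39 + D 39 + E 39 = 184 chips; eligible A, C, D, E
Layer 40-74: 35 each from C, D, E = 35*3 = 105 chips; eligible C, D, E

Pot 1: 184 chips, eligible: A, C, D, E
Pot 2: 105 chips, eligible: C, D, E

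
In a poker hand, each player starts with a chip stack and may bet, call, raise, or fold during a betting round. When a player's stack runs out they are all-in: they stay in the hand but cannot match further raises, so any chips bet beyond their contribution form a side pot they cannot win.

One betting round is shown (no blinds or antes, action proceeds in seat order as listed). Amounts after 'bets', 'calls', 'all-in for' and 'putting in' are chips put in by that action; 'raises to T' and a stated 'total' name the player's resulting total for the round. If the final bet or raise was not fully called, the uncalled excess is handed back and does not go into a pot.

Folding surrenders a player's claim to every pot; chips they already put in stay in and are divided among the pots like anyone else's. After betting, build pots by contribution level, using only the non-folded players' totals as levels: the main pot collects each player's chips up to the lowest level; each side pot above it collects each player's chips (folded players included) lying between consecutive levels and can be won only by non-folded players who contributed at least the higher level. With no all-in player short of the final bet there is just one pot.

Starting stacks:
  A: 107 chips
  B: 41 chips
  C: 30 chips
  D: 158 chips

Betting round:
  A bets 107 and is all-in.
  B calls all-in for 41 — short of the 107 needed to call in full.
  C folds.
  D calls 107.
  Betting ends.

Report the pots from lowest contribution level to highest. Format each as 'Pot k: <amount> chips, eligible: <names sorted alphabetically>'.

Contributions: A=107, B=41, D=107
Folded: C
Pot levels (distinct totals of non-folded players): 41, 107
Layer 1-41: 41 each from A, B, D = 41*3 = 123 chips; eligible A, B, D
Layer 42-107: 66 each from A, D = 66*2 = 132 chips; eligible A, D

Pot 1: 123 chips, eligible: A, B, D
Pot 2: 132 chips, eligible: A, D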